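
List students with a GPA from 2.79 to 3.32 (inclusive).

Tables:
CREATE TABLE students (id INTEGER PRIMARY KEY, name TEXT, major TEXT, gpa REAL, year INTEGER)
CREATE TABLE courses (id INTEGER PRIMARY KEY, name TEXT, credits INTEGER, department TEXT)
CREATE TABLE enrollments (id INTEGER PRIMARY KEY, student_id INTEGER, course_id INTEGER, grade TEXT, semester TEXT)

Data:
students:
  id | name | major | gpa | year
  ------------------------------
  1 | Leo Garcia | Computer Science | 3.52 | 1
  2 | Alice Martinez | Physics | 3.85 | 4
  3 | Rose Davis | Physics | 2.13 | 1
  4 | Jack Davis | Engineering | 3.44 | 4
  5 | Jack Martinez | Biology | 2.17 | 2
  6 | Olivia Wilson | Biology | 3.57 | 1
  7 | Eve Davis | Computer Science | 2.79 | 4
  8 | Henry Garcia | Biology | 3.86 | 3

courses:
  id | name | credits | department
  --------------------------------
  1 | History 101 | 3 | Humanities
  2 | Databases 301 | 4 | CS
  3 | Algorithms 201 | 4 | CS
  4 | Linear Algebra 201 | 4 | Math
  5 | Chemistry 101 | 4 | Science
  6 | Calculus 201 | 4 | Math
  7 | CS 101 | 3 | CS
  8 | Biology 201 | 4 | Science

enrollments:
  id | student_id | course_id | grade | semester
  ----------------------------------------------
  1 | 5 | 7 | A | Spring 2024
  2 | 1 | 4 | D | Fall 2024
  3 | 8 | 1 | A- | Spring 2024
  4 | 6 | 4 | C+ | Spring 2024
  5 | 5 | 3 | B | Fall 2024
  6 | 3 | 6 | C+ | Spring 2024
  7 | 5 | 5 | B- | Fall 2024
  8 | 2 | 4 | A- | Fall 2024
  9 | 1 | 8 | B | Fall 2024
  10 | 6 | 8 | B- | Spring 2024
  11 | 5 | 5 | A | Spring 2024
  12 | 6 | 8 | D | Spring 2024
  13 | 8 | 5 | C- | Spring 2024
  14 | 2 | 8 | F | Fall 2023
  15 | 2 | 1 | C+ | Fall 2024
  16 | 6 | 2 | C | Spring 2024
SELECT name, gpa FROM students WHERE gpa BETWEEN 2.79 AND 3.32

Execution result:
name | gpa
Eve Davis | 2.79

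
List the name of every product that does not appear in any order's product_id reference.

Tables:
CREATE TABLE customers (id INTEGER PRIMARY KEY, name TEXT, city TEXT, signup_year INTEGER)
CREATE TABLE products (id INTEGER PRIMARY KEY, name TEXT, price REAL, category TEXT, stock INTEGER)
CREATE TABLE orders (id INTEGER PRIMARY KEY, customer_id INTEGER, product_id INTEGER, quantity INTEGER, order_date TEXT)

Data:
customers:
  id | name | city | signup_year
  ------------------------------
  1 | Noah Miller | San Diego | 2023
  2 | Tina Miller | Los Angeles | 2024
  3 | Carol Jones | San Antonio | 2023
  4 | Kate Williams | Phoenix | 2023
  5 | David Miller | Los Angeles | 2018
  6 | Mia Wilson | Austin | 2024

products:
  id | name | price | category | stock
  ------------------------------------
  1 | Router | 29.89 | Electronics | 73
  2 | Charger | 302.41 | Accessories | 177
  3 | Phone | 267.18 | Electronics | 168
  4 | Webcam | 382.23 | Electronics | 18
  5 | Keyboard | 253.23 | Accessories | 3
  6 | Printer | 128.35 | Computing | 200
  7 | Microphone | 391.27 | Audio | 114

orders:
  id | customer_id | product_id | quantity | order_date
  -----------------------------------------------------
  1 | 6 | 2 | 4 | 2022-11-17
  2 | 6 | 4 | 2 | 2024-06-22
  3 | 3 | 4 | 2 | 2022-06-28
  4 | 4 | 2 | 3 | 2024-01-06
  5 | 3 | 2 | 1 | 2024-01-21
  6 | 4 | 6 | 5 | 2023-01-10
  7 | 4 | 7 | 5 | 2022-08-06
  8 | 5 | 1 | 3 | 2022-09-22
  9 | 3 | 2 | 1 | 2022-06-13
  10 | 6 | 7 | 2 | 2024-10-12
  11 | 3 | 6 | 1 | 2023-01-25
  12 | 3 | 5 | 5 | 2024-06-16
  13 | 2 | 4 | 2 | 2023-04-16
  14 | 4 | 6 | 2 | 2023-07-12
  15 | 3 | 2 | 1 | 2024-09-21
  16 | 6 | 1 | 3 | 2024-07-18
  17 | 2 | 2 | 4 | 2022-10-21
SELECT p.name FROM products p LEFT JOIN orders c ON c.product_id = p.id WHERE c.id IS NULL

Execution result:
Phone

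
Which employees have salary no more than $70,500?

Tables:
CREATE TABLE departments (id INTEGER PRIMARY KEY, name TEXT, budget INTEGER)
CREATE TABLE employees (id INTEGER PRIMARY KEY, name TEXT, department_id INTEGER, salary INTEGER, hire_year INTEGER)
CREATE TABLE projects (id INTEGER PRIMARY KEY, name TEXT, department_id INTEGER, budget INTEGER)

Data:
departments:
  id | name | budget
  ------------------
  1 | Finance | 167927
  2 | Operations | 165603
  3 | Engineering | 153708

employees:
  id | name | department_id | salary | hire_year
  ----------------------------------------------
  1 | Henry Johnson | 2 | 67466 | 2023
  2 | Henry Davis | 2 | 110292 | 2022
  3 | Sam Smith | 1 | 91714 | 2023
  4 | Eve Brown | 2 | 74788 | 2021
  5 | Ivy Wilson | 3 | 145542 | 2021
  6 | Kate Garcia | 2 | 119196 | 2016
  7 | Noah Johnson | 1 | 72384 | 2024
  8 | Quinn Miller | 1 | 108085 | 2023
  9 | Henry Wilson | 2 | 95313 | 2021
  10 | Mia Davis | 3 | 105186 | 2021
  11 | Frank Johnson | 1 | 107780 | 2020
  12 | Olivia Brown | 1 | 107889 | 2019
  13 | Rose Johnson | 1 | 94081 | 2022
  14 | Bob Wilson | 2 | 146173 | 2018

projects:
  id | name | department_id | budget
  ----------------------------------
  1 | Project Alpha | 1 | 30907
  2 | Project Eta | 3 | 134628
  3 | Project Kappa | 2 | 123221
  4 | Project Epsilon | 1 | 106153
SELECT name, salary FROM employees WHERE salary <= 70500

Execution result:
name | salary
Henry Johnson | 67466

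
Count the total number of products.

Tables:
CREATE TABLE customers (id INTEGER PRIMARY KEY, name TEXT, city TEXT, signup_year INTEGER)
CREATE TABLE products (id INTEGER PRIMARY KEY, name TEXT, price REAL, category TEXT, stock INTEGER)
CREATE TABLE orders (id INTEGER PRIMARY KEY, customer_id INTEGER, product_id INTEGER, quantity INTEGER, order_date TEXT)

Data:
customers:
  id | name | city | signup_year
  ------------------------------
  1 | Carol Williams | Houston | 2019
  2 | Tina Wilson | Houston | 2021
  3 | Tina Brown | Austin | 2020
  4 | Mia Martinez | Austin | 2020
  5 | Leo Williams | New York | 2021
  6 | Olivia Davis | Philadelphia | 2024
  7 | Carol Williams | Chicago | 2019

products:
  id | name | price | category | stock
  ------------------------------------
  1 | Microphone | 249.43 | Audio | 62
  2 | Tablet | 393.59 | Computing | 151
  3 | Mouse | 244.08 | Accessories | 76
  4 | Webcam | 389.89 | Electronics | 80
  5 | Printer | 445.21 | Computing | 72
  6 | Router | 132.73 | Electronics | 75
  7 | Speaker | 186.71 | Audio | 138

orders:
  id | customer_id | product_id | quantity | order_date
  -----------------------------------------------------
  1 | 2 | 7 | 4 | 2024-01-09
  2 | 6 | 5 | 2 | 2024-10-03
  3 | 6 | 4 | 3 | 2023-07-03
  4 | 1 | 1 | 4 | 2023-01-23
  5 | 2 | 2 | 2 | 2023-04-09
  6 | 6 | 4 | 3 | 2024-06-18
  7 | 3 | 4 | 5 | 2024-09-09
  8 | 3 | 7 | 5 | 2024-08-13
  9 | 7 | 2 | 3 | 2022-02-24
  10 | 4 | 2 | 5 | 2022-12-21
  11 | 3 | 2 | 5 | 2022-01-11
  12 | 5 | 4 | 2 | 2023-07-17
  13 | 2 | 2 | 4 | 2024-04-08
SELECT COUNT(*) FROM products

Execution result:
7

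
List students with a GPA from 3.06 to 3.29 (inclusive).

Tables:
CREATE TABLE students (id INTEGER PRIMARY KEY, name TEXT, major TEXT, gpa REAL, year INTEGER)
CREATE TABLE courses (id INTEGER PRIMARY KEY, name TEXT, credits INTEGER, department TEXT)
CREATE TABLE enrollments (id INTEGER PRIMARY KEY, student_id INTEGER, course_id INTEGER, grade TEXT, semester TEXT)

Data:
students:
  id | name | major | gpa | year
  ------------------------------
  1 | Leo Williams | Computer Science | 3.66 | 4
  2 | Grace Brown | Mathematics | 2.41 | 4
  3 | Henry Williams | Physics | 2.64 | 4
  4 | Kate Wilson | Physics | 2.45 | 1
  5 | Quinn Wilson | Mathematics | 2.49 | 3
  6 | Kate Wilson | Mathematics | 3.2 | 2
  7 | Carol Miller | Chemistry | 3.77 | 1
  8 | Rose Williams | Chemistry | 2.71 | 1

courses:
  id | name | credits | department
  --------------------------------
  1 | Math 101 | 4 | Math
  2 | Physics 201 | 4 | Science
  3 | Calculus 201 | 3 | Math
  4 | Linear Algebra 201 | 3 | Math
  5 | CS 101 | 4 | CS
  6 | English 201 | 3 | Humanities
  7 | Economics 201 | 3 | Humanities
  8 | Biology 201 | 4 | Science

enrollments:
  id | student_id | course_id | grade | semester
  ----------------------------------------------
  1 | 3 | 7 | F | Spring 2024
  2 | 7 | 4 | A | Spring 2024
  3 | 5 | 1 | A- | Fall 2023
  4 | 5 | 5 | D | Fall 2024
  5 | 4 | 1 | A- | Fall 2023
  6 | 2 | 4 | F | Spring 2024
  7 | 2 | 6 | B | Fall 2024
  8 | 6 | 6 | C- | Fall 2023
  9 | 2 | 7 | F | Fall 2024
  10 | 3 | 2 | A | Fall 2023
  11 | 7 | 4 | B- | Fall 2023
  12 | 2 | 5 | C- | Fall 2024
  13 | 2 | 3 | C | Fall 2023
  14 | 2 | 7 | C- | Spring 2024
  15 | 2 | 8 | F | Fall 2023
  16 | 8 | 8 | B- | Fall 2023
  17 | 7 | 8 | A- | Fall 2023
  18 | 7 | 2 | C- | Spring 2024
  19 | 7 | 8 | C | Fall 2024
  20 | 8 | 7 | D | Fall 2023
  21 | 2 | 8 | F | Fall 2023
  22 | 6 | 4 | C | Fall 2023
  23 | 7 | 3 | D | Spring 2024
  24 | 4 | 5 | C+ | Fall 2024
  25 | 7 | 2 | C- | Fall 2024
SELECT name, gpa FROM students WHERE gpa BETWEEN 3.06 AND 3.29

Execution result:
name | gpa
Kate Wilson | 3.20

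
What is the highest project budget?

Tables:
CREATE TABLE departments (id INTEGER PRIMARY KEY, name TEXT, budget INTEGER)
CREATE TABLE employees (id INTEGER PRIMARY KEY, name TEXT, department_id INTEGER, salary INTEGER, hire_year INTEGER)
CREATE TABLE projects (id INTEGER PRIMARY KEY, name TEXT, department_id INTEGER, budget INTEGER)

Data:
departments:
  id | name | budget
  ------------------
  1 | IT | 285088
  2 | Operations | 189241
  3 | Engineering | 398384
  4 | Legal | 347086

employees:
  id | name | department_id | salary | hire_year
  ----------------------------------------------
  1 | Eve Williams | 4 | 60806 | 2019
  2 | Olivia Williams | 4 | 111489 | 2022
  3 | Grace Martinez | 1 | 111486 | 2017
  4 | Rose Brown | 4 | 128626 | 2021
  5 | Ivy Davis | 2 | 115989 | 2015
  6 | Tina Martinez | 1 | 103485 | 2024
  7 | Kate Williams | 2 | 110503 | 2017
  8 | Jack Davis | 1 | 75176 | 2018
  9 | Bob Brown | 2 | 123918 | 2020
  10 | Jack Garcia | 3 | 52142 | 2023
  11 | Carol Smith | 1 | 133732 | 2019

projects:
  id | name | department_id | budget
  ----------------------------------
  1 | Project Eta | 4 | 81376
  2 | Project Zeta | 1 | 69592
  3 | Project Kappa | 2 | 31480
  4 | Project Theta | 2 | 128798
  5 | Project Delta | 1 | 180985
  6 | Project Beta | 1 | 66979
SELECT MAX(budget) FROM projects

Execution result:
180985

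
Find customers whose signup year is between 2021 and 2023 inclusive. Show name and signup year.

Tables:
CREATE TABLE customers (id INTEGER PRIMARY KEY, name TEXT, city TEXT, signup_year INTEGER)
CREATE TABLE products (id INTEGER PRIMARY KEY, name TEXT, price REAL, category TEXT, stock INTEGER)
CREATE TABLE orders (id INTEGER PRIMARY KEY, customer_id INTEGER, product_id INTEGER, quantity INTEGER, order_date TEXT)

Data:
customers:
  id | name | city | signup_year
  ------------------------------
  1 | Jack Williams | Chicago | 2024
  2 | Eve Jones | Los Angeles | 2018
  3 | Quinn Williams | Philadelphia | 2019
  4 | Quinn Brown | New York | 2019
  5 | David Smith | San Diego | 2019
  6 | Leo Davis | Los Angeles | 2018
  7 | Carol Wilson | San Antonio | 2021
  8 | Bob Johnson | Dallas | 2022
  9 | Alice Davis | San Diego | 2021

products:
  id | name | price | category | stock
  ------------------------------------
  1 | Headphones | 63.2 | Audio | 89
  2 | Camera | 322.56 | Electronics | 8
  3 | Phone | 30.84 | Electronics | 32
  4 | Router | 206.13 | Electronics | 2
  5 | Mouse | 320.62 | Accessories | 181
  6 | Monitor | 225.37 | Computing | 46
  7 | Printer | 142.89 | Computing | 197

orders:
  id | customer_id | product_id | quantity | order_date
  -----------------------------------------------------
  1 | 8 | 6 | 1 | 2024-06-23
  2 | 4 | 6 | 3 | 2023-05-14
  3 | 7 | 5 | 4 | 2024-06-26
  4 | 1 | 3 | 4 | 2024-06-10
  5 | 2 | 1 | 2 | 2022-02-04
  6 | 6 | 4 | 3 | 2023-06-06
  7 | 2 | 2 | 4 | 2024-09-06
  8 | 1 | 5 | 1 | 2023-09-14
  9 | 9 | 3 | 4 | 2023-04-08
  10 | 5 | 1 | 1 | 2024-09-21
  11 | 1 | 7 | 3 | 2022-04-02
SELECT name, signup_year FROM customers WHERE signup_year BETWEEN 2021 AND 2023

Execution result:
name | signup_year
Carol Wilson | 2021
Bob Johnson | 2022
Alice Davis | 2021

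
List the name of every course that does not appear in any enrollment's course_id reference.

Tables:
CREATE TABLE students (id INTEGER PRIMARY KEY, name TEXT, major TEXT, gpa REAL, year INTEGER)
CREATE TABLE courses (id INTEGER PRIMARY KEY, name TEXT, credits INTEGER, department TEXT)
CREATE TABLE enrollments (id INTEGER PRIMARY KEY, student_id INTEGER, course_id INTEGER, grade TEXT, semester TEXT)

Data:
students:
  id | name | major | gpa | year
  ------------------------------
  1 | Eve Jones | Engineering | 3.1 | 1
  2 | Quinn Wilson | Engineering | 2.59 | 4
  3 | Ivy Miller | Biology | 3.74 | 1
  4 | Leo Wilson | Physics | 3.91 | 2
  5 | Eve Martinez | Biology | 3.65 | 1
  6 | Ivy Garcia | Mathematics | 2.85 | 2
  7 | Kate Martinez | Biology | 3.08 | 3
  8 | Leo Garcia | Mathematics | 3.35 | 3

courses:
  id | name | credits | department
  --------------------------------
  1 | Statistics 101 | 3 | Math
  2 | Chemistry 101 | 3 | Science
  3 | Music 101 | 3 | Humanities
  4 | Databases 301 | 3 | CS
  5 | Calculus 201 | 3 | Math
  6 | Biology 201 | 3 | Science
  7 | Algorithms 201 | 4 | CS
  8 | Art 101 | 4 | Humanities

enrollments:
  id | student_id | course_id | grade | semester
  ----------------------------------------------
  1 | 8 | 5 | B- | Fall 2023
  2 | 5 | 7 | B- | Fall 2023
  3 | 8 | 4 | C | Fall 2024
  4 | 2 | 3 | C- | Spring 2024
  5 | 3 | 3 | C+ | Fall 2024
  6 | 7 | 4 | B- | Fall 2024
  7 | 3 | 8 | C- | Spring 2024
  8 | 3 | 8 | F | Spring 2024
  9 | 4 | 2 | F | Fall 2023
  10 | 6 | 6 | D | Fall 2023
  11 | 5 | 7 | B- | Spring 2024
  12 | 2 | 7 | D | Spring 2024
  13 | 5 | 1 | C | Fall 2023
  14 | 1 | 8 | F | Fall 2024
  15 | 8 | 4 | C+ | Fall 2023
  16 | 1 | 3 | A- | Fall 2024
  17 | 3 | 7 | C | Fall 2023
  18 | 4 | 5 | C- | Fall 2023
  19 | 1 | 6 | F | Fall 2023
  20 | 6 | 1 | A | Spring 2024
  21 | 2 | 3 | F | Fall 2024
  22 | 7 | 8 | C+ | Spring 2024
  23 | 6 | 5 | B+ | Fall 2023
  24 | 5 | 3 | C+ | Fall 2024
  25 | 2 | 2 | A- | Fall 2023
SELECT p.name FROM courses p LEFT JOIN enrollments c ON c.course_id = p.id WHERE c.id IS NULL

Execution result:
(no rows)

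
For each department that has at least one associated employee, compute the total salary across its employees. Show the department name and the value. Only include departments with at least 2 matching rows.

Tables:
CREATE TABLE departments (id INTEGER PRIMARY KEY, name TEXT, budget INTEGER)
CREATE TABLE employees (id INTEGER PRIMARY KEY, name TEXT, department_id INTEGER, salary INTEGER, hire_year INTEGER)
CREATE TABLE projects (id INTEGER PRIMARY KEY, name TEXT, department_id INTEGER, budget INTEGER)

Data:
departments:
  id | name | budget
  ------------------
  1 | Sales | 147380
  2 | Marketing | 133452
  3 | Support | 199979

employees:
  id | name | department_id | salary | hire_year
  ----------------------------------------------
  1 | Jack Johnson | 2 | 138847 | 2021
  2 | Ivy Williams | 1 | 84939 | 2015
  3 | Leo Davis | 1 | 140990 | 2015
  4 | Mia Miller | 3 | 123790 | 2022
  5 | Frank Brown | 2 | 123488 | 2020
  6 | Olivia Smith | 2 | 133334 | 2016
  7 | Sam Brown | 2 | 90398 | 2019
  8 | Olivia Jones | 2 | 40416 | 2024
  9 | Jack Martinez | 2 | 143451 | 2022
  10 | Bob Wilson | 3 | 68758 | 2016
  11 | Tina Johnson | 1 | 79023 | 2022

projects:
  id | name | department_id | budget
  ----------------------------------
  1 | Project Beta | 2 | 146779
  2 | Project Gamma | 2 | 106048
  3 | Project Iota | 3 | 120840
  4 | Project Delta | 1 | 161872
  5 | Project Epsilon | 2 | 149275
SELECT p.name, SUM(c.salary) AS sum_salary FROM employees c JOIN departments p ON c.department_id = p.id GROUP BY p.id, p.name HAVING COUNT(*) >= 2

Execution result:
name | sum_salary
Sales | 304952
Marketing | 669934
Support | 192548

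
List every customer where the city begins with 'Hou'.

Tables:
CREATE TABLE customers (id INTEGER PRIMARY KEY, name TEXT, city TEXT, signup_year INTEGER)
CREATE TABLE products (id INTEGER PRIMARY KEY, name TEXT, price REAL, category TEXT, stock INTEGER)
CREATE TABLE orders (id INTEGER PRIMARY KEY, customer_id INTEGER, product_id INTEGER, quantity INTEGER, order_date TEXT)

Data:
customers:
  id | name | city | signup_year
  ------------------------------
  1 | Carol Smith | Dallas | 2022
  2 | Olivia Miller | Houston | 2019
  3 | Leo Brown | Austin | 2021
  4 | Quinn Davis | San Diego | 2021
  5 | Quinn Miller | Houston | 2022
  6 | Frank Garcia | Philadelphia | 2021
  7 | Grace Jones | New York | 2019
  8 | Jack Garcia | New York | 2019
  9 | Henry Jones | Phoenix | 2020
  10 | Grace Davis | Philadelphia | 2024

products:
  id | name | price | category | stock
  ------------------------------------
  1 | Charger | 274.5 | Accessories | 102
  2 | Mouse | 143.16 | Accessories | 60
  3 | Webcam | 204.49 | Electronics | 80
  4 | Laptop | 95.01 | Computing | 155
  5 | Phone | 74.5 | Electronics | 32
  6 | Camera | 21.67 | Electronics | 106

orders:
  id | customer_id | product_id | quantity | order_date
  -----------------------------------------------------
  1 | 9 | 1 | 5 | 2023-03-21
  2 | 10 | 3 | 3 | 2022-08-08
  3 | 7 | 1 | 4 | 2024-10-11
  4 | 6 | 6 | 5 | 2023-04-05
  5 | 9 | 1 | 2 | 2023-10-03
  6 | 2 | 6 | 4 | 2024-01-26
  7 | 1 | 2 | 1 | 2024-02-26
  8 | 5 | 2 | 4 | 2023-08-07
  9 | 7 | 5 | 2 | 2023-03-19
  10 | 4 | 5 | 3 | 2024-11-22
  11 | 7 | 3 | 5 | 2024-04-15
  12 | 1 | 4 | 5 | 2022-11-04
SELECT name, city FROM customers WHERE city LIKE 'Hou%'

Execution result:
name | city
Olivia Miller | Houston
Quinn Miller | Houston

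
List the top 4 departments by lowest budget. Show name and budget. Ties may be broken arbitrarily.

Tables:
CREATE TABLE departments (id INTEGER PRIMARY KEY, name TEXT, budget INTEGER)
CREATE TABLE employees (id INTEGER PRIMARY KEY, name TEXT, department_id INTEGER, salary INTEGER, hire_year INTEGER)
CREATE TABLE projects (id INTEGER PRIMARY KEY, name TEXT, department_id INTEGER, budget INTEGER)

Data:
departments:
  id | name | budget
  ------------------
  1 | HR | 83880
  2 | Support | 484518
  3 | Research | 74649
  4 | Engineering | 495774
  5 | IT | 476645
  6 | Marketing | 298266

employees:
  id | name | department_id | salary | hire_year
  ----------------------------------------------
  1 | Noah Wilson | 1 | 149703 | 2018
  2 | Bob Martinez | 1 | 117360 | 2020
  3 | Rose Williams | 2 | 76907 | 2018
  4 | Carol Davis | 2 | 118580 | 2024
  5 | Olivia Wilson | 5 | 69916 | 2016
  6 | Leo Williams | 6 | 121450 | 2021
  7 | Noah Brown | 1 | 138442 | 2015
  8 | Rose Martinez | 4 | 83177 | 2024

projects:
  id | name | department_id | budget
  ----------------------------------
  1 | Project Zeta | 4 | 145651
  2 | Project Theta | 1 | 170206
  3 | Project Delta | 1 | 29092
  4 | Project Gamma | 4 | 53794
SELECT name, budget FROM departments ORDER BY budget ASC LIMIT 4

Execution result:
name | budget
Research | 74649
HR | 83880
Marketing | 298266
IT | 476645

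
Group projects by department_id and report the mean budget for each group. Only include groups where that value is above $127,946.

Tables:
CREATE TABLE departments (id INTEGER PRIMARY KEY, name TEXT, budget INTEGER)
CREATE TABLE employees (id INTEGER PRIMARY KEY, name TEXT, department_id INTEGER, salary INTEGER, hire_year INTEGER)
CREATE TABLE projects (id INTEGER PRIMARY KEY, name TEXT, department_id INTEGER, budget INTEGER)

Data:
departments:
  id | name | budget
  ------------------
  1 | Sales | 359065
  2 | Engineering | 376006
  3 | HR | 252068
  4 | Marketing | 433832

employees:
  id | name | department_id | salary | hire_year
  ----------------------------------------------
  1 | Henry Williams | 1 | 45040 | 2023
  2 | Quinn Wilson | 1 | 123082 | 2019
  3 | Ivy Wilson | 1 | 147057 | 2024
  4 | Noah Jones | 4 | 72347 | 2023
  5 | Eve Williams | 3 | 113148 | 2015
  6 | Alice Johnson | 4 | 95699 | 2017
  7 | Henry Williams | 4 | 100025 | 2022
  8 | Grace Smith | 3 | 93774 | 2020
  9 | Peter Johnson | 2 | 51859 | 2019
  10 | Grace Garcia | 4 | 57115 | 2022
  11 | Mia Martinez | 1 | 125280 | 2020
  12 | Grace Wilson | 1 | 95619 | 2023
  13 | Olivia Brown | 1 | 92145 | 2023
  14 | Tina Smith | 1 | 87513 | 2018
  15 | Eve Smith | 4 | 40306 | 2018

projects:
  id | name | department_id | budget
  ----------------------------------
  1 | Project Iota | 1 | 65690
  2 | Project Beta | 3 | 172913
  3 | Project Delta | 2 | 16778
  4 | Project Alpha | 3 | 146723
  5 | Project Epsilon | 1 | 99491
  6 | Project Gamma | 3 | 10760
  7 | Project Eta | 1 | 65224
SELECT department_id, AVG(budget) AS avg_budget FROM projects GROUP BY department_id HAVING AVG(budget) > 127946

Execution result:
(no rows)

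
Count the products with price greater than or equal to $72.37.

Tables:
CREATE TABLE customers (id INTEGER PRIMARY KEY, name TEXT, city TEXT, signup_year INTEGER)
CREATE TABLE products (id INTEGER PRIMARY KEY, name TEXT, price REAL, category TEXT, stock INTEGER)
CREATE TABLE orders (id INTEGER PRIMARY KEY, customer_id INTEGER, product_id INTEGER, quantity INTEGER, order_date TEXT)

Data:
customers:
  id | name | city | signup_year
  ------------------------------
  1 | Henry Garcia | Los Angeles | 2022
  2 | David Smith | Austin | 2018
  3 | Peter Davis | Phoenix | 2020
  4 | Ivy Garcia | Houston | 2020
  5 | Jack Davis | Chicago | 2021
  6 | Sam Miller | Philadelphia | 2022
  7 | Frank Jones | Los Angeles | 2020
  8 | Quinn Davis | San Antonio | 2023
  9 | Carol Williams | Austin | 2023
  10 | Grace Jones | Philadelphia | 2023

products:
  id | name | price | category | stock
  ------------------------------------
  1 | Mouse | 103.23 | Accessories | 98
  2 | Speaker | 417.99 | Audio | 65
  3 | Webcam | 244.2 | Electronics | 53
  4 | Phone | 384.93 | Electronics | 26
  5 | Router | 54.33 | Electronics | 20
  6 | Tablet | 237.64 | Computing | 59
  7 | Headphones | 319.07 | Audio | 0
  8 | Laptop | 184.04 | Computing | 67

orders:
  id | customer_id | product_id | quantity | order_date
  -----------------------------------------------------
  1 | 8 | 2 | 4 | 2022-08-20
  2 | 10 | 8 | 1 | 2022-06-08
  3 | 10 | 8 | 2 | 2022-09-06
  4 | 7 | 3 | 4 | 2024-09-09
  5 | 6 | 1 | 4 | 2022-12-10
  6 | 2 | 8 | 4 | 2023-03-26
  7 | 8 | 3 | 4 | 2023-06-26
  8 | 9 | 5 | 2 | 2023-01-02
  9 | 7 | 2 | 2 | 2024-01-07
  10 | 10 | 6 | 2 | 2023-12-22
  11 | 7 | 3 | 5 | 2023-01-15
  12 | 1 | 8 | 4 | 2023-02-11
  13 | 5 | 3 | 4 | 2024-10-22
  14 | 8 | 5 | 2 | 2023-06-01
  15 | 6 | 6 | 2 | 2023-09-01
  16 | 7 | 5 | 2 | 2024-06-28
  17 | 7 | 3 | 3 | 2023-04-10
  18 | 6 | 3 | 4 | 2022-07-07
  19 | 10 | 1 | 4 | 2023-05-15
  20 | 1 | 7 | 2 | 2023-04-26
SELECT COUNT(*) FROM products WHERE price >= 72.37

Execution result:
7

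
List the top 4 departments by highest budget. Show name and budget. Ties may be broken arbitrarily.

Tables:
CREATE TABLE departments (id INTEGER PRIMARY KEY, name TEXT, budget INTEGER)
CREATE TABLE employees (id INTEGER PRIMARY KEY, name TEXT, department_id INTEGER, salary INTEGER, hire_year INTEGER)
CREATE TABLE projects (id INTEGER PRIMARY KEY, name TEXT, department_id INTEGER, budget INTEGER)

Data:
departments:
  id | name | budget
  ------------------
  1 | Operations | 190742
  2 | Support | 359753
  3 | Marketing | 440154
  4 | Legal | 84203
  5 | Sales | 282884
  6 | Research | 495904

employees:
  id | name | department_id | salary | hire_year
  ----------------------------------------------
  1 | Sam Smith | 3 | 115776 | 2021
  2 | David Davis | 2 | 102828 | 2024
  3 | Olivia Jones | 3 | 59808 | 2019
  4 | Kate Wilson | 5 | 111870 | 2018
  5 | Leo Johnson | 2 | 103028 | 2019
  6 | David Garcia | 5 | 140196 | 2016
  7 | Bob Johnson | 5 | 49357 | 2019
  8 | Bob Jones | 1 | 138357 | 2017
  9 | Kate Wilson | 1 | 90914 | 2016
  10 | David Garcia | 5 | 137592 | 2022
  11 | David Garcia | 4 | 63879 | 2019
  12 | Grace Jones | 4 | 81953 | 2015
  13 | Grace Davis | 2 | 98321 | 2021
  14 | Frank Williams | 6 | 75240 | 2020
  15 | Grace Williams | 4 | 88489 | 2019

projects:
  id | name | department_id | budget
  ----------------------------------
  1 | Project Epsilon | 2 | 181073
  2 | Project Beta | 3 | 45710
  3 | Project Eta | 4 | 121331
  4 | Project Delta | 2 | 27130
SELECT name, budget FROM departments ORDER BY budget DESC LIMIT 4

Execution result:
name | budget
Research | 495904
Marketing | 440154
Support | 359753
Sales | 282884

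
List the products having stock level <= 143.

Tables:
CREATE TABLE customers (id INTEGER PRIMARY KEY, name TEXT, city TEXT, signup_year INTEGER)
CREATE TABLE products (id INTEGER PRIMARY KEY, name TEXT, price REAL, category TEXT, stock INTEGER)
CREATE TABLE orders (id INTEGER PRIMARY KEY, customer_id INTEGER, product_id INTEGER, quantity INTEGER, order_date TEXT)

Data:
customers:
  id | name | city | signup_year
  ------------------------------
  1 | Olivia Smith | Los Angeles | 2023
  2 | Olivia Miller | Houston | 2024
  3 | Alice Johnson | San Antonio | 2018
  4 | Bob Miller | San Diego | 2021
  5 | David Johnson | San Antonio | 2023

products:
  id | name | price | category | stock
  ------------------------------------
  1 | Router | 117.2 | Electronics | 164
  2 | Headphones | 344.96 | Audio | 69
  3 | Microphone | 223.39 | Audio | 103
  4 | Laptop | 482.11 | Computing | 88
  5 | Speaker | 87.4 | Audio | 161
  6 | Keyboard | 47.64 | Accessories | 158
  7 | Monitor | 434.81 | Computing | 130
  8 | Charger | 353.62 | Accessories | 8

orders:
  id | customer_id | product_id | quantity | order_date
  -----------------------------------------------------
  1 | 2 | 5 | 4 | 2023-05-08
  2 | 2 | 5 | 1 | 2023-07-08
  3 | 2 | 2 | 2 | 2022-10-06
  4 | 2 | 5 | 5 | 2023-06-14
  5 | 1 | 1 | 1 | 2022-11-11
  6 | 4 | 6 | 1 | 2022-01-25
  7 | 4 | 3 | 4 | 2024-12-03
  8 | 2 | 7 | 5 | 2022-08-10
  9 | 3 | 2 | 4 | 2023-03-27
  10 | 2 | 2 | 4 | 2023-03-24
SELECT name, stock FROM products WHERE stock <= 143

Execution result:
name | stock
Headphones | 69
Microphone | 103
Laptop | 88
Monitor | 130
Charger | 8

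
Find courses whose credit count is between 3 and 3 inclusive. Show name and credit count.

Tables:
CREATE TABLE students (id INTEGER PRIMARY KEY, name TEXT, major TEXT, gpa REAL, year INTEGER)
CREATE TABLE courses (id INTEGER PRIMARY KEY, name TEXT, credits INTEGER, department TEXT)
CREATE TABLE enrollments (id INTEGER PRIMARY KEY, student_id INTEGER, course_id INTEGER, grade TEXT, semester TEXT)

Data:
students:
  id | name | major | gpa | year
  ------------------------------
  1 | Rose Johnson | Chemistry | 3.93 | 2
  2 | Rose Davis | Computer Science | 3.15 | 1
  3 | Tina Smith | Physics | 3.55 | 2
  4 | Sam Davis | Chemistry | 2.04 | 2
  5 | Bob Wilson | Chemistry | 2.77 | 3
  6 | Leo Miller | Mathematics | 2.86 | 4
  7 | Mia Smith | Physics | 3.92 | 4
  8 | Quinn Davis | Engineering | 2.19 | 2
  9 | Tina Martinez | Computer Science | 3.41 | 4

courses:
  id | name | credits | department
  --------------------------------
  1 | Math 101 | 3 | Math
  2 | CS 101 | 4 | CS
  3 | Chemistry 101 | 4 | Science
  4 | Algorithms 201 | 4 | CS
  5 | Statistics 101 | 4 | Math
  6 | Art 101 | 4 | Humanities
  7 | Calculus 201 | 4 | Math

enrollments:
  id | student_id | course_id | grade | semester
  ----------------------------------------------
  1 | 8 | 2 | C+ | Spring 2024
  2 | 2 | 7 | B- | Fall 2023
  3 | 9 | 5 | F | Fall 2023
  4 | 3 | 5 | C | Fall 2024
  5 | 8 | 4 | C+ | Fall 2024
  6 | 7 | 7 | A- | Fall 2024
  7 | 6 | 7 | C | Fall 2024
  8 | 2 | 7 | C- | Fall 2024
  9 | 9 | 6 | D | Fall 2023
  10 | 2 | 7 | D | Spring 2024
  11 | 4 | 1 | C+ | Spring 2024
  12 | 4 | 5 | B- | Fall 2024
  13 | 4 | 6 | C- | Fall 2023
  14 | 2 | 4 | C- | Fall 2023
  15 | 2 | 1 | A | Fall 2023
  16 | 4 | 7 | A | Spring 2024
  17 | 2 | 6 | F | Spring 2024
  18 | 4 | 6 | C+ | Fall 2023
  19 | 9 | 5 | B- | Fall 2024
SELECT name, credits FROM courses WHERE credits BETWEEN 3 AND 3

Execution result:
name | credits
Math 101 | 3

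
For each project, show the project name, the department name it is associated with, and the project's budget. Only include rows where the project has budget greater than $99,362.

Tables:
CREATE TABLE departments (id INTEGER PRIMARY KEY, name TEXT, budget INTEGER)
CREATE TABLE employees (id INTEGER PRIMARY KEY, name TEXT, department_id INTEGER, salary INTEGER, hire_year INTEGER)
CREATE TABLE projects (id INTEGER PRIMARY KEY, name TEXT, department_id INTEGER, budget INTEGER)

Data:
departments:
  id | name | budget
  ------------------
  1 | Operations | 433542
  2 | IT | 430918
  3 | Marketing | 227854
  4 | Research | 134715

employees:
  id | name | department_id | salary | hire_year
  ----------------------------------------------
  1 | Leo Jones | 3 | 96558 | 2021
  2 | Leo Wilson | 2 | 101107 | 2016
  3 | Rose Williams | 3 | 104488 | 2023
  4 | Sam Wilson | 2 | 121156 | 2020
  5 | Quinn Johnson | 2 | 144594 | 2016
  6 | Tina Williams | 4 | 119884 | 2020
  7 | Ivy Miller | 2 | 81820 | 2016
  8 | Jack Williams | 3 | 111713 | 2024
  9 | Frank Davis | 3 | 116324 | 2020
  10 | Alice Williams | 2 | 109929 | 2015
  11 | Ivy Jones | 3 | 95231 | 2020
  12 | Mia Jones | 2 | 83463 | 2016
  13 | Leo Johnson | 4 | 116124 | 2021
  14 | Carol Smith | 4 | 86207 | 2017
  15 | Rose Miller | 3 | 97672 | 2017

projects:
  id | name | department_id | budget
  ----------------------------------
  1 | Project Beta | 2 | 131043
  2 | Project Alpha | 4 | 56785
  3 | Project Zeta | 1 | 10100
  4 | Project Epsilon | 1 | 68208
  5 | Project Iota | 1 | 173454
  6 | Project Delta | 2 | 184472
SELECT c.name, p.name AS department, c.budget FROM projects c JOIN departments p ON c.department_id = p.id WHERE c.budget > 99362

Execution result:
name | department | budget
Project Beta | IT | 131043
Project Iota | Operations | 173454
Project Delta | IT | 184472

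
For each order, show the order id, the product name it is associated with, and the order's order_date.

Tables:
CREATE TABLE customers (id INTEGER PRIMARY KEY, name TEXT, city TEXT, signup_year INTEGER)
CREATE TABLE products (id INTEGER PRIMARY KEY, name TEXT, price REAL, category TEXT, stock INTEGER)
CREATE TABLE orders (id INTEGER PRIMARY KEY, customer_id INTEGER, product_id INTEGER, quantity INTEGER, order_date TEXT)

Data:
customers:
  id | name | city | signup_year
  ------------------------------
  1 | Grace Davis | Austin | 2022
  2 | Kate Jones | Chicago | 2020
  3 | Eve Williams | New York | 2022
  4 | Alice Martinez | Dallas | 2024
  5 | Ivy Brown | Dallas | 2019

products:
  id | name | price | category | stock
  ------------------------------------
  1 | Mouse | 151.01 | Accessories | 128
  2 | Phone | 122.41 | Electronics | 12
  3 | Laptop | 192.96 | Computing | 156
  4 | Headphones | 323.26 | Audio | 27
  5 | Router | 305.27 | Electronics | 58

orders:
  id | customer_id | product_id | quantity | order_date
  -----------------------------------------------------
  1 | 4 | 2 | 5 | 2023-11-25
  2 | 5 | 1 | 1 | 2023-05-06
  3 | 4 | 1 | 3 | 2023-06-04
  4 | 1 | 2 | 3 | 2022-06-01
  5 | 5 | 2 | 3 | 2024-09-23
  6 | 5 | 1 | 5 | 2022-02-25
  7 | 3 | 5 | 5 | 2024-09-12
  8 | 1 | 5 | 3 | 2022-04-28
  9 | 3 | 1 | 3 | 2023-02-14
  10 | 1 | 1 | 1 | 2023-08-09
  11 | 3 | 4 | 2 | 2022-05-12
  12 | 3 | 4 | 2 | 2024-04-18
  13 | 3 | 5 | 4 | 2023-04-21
SELECT c.id, p.name AS product, c.order_date FROM orders c JOIN products p ON c.product_id = p.id

Execution result:
id | product | order_date
1 | Phone | 2023-11-25
2 | Mouse | 2023-05-06
3 | Mouse | 2023-06-04
4 | Phone | 2022-06-01
5 | Phone | 2024-09-23
6 | Mouse | 2022-02-25
7 | Router | 2024-09-12
8 | Router | 2022-04-28
9 | Mouse | 2023-02-14
10 | Mouse | 2023-08-09
11 | Headphones | 2022-05-12
12 | Headphones | 2024-04-18
13 | Router | 2023-04-21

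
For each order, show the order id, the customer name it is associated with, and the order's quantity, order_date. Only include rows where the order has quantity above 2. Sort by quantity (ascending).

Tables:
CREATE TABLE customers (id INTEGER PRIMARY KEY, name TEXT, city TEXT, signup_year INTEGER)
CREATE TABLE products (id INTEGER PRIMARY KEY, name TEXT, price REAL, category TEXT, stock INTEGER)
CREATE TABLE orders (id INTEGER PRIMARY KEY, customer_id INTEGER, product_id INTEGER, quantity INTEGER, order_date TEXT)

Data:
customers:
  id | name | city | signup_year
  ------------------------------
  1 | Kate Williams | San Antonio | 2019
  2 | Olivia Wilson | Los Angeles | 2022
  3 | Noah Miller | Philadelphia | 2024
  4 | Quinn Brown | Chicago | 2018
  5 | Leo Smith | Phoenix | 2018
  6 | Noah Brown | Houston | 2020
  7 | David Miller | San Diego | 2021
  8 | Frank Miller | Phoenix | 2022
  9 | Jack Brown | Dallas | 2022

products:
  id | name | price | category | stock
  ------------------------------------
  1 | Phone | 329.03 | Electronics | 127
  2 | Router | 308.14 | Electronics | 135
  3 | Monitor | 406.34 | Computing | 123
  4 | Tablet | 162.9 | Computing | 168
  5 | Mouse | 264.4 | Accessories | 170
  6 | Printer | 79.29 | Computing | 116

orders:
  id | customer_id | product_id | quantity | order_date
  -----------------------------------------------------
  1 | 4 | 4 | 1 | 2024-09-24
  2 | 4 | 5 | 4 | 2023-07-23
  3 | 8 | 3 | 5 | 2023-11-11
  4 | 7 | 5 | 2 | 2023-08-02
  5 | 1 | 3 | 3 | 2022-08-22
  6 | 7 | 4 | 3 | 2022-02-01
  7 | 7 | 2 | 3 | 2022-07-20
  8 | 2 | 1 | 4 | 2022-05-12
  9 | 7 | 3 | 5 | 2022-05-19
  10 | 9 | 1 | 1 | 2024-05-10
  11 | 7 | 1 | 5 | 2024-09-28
SELECT c.id, p.name AS customer, c.quantity, c.order_date FROM orders c JOIN customers p ON c.customer_id = p.id WHERE c.quantity > 2 ORDER BY c.quantity ASC

Execution result:
id | customer | quantity | order_date
5 | Kate Williams | 3 | 2022-08-22
6 | David Miller | 3 | 2022-02-01
7 | David Miller | 3 | 2022-07-20
2 | Quinn Brown | 4 | 2023-07-23
8 | Olivia Wilson | 4 | 2022-05-12
3 | Frank Miller | 5 | 2023-11-11
9 | David Miller | 5 | 2022-05-19
11 | David Miller | 5 | 2024-09-28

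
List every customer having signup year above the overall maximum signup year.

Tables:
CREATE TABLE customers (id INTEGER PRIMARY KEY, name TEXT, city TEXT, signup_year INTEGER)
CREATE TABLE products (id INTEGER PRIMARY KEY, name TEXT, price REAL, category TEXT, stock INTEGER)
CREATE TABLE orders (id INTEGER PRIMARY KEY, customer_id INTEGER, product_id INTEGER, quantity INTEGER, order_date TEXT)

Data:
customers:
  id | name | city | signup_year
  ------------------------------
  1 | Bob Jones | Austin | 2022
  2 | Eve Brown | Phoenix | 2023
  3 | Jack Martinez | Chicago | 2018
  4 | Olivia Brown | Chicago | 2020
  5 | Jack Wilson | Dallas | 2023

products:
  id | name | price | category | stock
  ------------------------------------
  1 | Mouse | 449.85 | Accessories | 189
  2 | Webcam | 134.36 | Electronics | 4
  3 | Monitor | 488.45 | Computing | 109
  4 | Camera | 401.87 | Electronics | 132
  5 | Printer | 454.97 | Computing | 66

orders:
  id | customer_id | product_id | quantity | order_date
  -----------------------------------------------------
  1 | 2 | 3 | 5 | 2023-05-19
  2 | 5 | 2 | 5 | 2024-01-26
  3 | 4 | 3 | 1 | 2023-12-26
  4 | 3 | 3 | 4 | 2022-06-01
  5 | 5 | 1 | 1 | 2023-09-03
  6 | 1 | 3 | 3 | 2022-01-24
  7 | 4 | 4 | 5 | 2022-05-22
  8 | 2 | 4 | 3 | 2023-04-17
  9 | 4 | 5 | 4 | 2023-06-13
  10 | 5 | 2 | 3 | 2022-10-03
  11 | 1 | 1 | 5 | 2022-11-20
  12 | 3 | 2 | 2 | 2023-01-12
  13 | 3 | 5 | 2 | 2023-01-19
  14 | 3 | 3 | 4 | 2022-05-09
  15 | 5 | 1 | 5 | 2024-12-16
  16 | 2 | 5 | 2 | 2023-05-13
SELECT name, signup_year FROM customers WHERE signup_year > (SELECT MAX(signup_year) FROM customers)

Execution result:
(no rows)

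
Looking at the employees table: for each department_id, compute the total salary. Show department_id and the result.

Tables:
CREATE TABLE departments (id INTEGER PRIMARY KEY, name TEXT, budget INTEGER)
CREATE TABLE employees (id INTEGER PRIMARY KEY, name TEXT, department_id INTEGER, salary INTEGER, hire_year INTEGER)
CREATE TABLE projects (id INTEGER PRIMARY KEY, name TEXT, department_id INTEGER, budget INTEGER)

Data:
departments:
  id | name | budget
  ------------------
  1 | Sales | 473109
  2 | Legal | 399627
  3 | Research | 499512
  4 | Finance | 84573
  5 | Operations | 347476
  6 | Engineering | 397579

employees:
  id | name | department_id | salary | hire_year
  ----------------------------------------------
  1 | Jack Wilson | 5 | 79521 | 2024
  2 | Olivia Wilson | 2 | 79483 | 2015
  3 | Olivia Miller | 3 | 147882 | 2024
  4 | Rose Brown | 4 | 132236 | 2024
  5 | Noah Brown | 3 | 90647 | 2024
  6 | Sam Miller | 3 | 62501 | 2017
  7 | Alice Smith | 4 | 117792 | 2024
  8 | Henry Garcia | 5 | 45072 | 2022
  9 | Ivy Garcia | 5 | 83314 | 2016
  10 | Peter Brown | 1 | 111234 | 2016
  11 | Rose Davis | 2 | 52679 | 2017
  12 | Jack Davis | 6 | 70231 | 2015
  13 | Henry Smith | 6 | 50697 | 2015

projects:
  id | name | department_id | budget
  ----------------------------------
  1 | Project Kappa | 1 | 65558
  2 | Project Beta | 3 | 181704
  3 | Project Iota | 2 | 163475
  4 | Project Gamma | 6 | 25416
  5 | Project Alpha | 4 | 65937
SELECT department_id, SUM(salary) AS sum_salary FROM employees GROUP BY department_id

Execution result:
department_id | sum_salary
1 | 111234
2 | 132162
3 | 301030
4 | 250028
5 | 207907
6 | 120928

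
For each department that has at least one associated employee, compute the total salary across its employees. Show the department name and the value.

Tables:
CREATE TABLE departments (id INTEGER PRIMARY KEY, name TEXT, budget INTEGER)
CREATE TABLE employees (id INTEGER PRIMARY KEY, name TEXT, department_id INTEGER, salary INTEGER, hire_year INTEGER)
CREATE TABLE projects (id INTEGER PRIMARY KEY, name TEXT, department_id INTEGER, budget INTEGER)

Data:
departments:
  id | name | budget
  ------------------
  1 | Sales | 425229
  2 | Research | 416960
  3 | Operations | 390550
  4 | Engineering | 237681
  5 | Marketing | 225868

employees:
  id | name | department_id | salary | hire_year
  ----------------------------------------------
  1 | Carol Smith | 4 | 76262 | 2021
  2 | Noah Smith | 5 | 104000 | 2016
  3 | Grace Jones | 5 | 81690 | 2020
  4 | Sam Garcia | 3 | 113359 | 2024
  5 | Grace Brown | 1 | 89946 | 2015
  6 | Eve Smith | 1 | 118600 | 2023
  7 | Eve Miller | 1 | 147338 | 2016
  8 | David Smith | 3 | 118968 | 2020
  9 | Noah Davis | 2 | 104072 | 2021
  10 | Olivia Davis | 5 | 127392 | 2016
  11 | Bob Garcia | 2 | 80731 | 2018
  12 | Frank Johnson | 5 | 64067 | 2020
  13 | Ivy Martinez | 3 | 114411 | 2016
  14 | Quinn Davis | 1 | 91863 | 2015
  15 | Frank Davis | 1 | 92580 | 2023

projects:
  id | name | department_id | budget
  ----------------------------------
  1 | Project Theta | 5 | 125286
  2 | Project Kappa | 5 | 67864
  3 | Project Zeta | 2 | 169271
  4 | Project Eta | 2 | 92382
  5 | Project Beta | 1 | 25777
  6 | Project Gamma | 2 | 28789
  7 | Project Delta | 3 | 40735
SELECT p.name, SUM(c.salary) AS sum_salary FROM employees c JOIN departments p ON c.department_id = p.id GROUP BY p.id, p.name

Execution result:
name | sum_salary
Sales | 540327
Research | 184803
Operations | 346738
Engineering | 76262
Marketing | 377149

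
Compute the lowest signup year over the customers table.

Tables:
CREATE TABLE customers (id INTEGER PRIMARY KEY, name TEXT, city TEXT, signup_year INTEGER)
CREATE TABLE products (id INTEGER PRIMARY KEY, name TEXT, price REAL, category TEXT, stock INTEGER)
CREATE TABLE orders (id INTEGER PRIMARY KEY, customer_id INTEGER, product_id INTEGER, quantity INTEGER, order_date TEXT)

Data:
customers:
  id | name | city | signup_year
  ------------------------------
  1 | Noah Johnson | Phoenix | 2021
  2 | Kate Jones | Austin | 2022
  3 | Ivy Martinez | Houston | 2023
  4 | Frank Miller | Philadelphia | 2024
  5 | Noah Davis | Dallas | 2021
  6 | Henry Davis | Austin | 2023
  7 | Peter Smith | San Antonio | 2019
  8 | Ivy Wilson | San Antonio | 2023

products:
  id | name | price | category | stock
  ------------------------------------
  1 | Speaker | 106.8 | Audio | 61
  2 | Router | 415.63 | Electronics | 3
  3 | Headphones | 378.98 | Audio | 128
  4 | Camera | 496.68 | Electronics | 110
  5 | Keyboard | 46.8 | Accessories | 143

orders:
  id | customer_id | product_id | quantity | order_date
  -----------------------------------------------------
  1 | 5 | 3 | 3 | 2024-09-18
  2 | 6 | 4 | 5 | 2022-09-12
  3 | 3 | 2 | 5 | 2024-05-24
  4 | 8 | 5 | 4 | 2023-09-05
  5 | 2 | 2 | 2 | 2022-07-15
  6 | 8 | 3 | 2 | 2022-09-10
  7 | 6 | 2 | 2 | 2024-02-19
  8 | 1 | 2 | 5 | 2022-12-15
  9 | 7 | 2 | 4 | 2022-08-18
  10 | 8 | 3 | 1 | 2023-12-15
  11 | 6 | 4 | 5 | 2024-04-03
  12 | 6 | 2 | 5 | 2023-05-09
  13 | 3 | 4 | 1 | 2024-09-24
SELECT MIN(signup_year) FROM customers

Execution result:
2019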